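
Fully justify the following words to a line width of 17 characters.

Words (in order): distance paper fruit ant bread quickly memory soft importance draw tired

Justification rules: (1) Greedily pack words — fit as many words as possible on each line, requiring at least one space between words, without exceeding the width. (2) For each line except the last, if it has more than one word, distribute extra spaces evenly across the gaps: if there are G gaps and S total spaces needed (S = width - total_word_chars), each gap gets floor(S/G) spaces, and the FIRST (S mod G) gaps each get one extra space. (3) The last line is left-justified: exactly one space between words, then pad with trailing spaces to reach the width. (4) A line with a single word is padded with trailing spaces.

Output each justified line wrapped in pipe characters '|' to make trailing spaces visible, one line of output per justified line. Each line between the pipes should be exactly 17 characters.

Answer: |distance    paper|
|fruit  ant  bread|
|quickly    memory|
|soft   importance|
|draw tired       |

Derivation:
Line 1: ['distance', 'paper'] (min_width=14, slack=3)
Line 2: ['fruit', 'ant', 'bread'] (min_width=15, slack=2)
Line 3: ['quickly', 'memory'] (min_width=14, slack=3)
Line 4: ['soft', 'importance'] (min_width=15, slack=2)
Line 5: ['draw', 'tired'] (min_width=10, slack=7)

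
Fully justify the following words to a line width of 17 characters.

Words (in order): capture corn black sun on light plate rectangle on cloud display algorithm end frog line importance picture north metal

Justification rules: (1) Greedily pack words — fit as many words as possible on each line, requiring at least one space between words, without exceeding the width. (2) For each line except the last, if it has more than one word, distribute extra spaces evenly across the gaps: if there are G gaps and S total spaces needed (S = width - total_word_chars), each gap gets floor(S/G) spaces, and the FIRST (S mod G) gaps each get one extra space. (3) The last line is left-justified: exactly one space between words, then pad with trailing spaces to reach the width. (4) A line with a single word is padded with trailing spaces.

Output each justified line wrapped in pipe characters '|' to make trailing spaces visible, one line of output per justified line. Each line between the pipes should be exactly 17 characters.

Line 1: ['capture', 'corn'] (min_width=12, slack=5)
Line 2: ['black', 'sun', 'on'] (min_width=12, slack=5)
Line 3: ['light', 'plate'] (min_width=11, slack=6)
Line 4: ['rectangle', 'on'] (min_width=12, slack=5)
Line 5: ['cloud', 'display'] (min_width=13, slack=4)
Line 6: ['algorithm', 'end'] (min_width=13, slack=4)
Line 7: ['frog', 'line'] (min_width=9, slack=8)
Line 8: ['importance'] (min_width=10, slack=7)
Line 9: ['picture', 'north'] (min_width=13, slack=4)
Line 10: ['metal'] (min_width=5, slack=12)

Answer: |capture      corn|
|black    sun   on|
|light       plate|
|rectangle      on|
|cloud     display|
|algorithm     end|
|frog         line|
|importance       |
|picture     north|
|metal            |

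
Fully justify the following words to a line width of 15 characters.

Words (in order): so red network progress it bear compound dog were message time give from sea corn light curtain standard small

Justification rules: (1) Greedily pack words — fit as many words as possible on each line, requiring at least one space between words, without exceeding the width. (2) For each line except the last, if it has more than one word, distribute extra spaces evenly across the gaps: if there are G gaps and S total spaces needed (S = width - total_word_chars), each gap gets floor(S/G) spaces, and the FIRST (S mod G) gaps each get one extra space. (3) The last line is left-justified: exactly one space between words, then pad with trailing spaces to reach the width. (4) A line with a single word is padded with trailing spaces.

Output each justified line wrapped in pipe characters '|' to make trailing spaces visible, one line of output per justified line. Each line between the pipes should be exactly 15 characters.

Line 1: ['so', 'red', 'network'] (min_width=14, slack=1)
Line 2: ['progress', 'it'] (min_width=11, slack=4)
Line 3: ['bear', 'compound'] (min_width=13, slack=2)
Line 4: ['dog', 'were'] (min_width=8, slack=7)
Line 5: ['message', 'time'] (min_width=12, slack=3)
Line 6: ['give', 'from', 'sea'] (min_width=13, slack=2)
Line 7: ['corn', 'light'] (min_width=10, slack=5)
Line 8: ['curtain'] (min_width=7, slack=8)
Line 9: ['standard', 'small'] (min_width=14, slack=1)

Answer: |so  red network|
|progress     it|
|bear   compound|
|dog        were|
|message    time|
|give  from  sea|
|corn      light|
|curtain        |
|standard small |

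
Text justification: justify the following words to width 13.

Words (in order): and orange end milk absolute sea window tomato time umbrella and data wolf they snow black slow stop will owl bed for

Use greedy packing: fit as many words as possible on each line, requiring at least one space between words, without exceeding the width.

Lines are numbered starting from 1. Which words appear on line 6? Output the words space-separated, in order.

Line 1: ['and', 'orange'] (min_width=10, slack=3)
Line 2: ['end', 'milk'] (min_width=8, slack=5)
Line 3: ['absolute', 'sea'] (min_width=12, slack=1)
Line 4: ['window', 'tomato'] (min_width=13, slack=0)
Line 5: ['time', 'umbrella'] (min_width=13, slack=0)
Line 6: ['and', 'data', 'wolf'] (min_width=13, slack=0)
Line 7: ['they', 'snow'] (min_width=9, slack=4)
Line 8: ['black', 'slow'] (min_width=10, slack=3)
Line 9: ['stop', 'will', 'owl'] (min_width=13, slack=0)
Line 10: ['bed', 'for'] (min_width=7, slack=6)

Answer: and data wolf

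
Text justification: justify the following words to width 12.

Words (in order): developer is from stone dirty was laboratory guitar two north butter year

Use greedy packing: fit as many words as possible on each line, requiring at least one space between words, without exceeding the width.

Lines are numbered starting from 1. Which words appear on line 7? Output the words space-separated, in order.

Line 1: ['developer', 'is'] (min_width=12, slack=0)
Line 2: ['from', 'stone'] (min_width=10, slack=2)
Line 3: ['dirty', 'was'] (min_width=9, slack=3)
Line 4: ['laboratory'] (min_width=10, slack=2)
Line 5: ['guitar', 'two'] (min_width=10, slack=2)
Line 6: ['north', 'butter'] (min_width=12, slack=0)
Line 7: ['year'] (min_width=4, slack=8)

Answer: year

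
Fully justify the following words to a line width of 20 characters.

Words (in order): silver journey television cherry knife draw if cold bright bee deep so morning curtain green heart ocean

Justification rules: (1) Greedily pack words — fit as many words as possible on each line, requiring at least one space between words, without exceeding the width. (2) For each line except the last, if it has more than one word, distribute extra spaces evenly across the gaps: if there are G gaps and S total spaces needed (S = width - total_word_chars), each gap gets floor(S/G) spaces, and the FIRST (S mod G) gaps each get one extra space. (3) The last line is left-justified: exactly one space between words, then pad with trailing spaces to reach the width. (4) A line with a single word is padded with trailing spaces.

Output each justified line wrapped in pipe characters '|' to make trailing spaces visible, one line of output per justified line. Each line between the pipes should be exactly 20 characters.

Line 1: ['silver', 'journey'] (min_width=14, slack=6)
Line 2: ['television', 'cherry'] (min_width=17, slack=3)
Line 3: ['knife', 'draw', 'if', 'cold'] (min_width=18, slack=2)
Line 4: ['bright', 'bee', 'deep', 'so'] (min_width=18, slack=2)
Line 5: ['morning', 'curtain'] (min_width=15, slack=5)
Line 6: ['green', 'heart', 'ocean'] (min_width=17, slack=3)

Answer: |silver       journey|
|television    cherry|
|knife  draw  if cold|
|bright  bee  deep so|
|morning      curtain|
|green heart ocean   |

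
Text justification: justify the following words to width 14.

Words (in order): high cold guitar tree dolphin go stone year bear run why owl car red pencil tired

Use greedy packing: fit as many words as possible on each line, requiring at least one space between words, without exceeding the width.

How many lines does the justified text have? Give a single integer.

Line 1: ['high', 'cold'] (min_width=9, slack=5)
Line 2: ['guitar', 'tree'] (min_width=11, slack=3)
Line 3: ['dolphin', 'go'] (min_width=10, slack=4)
Line 4: ['stone', 'year'] (min_width=10, slack=4)
Line 5: ['bear', 'run', 'why'] (min_width=12, slack=2)
Line 6: ['owl', 'car', 'red'] (min_width=11, slack=3)
Line 7: ['pencil', 'tired'] (min_width=12, slack=2)
Total lines: 7

Answer: 7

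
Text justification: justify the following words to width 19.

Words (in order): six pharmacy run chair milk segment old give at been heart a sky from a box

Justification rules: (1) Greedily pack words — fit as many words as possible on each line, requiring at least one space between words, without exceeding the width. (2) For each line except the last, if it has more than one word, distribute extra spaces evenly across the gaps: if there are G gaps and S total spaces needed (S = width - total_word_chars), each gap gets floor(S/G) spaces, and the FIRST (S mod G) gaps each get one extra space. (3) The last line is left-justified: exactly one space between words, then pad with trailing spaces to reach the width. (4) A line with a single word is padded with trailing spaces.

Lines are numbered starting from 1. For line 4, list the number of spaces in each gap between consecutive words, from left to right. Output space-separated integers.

Line 1: ['six', 'pharmacy', 'run'] (min_width=16, slack=3)
Line 2: ['chair', 'milk', 'segment'] (min_width=18, slack=1)
Line 3: ['old', 'give', 'at', 'been'] (min_width=16, slack=3)
Line 4: ['heart', 'a', 'sky', 'from', 'a'] (min_width=18, slack=1)
Line 5: ['box'] (min_width=3, slack=16)

Answer: 2 1 1 1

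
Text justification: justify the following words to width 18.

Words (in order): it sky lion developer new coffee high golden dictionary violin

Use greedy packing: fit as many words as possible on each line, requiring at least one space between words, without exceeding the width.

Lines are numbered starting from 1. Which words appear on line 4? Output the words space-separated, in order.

Answer: dictionary violin

Derivation:
Line 1: ['it', 'sky', 'lion'] (min_width=11, slack=7)
Line 2: ['developer', 'new'] (min_width=13, slack=5)
Line 3: ['coffee', 'high', 'golden'] (min_width=18, slack=0)
Line 4: ['dictionary', 'violin'] (min_width=17, slack=1)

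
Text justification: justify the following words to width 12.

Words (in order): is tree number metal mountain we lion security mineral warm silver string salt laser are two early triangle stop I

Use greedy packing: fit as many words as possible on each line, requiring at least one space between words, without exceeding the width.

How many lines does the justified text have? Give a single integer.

Answer: 12

Derivation:
Line 1: ['is', 'tree'] (min_width=7, slack=5)
Line 2: ['number', 'metal'] (min_width=12, slack=0)
Line 3: ['mountain', 'we'] (min_width=11, slack=1)
Line 4: ['lion'] (min_width=4, slack=8)
Line 5: ['security'] (min_width=8, slack=4)
Line 6: ['mineral', 'warm'] (min_width=12, slack=0)
Line 7: ['silver'] (min_width=6, slack=6)
Line 8: ['string', 'salt'] (min_width=11, slack=1)
Line 9: ['laser', 'are'] (min_width=9, slack=3)
Line 10: ['two', 'early'] (min_width=9, slack=3)
Line 11: ['triangle'] (min_width=8, slack=4)
Line 12: ['stop', 'I'] (min_width=6, slack=6)
Total lines: 12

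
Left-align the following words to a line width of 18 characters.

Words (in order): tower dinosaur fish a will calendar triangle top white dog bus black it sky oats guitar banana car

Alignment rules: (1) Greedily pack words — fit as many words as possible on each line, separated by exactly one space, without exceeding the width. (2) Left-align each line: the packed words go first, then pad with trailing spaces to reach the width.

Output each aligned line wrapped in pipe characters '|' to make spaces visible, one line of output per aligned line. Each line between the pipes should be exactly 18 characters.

Answer: |tower dinosaur    |
|fish a will       |
|calendar triangle |
|top white dog bus |
|black it sky oats |
|guitar banana car |

Derivation:
Line 1: ['tower', 'dinosaur'] (min_width=14, slack=4)
Line 2: ['fish', 'a', 'will'] (min_width=11, slack=7)
Line 3: ['calendar', 'triangle'] (min_width=17, slack=1)
Line 4: ['top', 'white', 'dog', 'bus'] (min_width=17, slack=1)
Line 5: ['black', 'it', 'sky', 'oats'] (min_width=17, slack=1)
Line 6: ['guitar', 'banana', 'car'] (min_width=17, slack=1)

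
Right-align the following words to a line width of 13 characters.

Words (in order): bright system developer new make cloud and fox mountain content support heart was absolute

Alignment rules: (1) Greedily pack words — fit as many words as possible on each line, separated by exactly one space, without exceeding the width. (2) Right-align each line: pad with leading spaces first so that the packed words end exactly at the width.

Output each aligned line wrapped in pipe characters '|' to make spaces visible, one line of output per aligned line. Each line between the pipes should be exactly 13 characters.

Line 1: ['bright', 'system'] (min_width=13, slack=0)
Line 2: ['developer', 'new'] (min_width=13, slack=0)
Line 3: ['make', 'cloud'] (min_width=10, slack=3)
Line 4: ['and', 'fox'] (min_width=7, slack=6)
Line 5: ['mountain'] (min_width=8, slack=5)
Line 6: ['content'] (min_width=7, slack=6)
Line 7: ['support', 'heart'] (min_width=13, slack=0)
Line 8: ['was', 'absolute'] (min_width=12, slack=1)

Answer: |bright system|
|developer new|
|   make cloud|
|      and fox|
|     mountain|
|      content|
|support heart|
| was absolute|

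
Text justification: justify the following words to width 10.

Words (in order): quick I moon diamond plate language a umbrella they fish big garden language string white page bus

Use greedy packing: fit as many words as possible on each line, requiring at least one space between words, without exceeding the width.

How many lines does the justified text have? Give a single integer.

Line 1: ['quick', 'I'] (min_width=7, slack=3)
Line 2: ['moon'] (min_width=4, slack=6)
Line 3: ['diamond'] (min_width=7, slack=3)
Line 4: ['plate'] (min_width=5, slack=5)
Line 5: ['language', 'a'] (min_width=10, slack=0)
Line 6: ['umbrella'] (min_width=8, slack=2)
Line 7: ['they', 'fish'] (min_width=9, slack=1)
Line 8: ['big', 'garden'] (min_width=10, slack=0)
Line 9: ['language'] (min_width=8, slack=2)
Line 10: ['string'] (min_width=6, slack=4)
Line 11: ['white', 'page'] (min_width=10, slack=0)
Line 12: ['bus'] (min_width=3, slack=7)
Total lines: 12

Answer: 12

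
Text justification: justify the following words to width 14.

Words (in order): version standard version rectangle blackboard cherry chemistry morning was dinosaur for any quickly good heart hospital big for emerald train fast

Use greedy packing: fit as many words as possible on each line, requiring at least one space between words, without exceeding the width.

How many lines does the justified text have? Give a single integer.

Line 1: ['version'] (min_width=7, slack=7)
Line 2: ['standard'] (min_width=8, slack=6)
Line 3: ['version'] (min_width=7, slack=7)
Line 4: ['rectangle'] (min_width=9, slack=5)
Line 5: ['blackboard'] (min_width=10, slack=4)
Line 6: ['cherry'] (min_width=6, slack=8)
Line 7: ['chemistry'] (min_width=9, slack=5)
Line 8: ['morning', 'was'] (min_width=11, slack=3)
Line 9: ['dinosaur', 'for'] (min_width=12, slack=2)
Line 10: ['any', 'quickly'] (min_width=11, slack=3)
Line 11: ['good', 'heart'] (min_width=10, slack=4)
Line 12: ['hospital', 'big'] (min_width=12, slack=2)
Line 13: ['for', 'emerald'] (min_width=11, slack=3)
Line 14: ['train', 'fast'] (min_width=10, slack=4)
Total lines: 14

Answer: 14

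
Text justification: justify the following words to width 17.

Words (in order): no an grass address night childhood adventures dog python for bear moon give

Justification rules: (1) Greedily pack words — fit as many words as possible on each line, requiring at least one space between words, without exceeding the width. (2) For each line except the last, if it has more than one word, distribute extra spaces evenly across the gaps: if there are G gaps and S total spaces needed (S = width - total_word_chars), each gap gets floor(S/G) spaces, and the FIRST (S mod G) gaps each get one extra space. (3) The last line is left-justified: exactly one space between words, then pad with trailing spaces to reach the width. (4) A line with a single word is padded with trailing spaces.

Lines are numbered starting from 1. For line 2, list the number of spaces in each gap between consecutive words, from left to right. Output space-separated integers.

Line 1: ['no', 'an', 'grass'] (min_width=11, slack=6)
Line 2: ['address', 'night'] (min_width=13, slack=4)
Line 3: ['childhood'] (min_width=9, slack=8)
Line 4: ['adventures', 'dog'] (min_width=14, slack=3)
Line 5: ['python', 'for', 'bear'] (min_width=15, slack=2)
Line 6: ['moon', 'give'] (min_width=9, slack=8)

Answer: 5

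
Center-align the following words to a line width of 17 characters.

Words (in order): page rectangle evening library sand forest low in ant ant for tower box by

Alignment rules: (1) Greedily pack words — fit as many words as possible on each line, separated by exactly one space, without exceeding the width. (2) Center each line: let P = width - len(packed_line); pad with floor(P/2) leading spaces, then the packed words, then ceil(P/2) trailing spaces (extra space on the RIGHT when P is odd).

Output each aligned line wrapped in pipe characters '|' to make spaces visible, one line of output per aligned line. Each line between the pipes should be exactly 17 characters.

Line 1: ['page', 'rectangle'] (min_width=14, slack=3)
Line 2: ['evening', 'library'] (min_width=15, slack=2)
Line 3: ['sand', 'forest', 'low'] (min_width=15, slack=2)
Line 4: ['in', 'ant', 'ant', 'for'] (min_width=14, slack=3)
Line 5: ['tower', 'box', 'by'] (min_width=12, slack=5)

Answer: | page rectangle  |
| evening library |
| sand forest low |
| in ant ant for  |
|  tower box by   |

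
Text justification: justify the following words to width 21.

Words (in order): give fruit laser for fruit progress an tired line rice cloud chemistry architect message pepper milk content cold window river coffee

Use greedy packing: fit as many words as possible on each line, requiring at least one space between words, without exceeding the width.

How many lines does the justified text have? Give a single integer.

Line 1: ['give', 'fruit', 'laser', 'for'] (min_width=20, slack=1)
Line 2: ['fruit', 'progress', 'an'] (min_width=17, slack=4)
Line 3: ['tired', 'line', 'rice', 'cloud'] (min_width=21, slack=0)
Line 4: ['chemistry', 'architect'] (min_width=19, slack=2)
Line 5: ['message', 'pepper', 'milk'] (min_width=19, slack=2)
Line 6: ['content', 'cold', 'window'] (min_width=19, slack=2)
Line 7: ['river', 'coffee'] (min_width=12, slack=9)
Total lines: 7

Answer: 7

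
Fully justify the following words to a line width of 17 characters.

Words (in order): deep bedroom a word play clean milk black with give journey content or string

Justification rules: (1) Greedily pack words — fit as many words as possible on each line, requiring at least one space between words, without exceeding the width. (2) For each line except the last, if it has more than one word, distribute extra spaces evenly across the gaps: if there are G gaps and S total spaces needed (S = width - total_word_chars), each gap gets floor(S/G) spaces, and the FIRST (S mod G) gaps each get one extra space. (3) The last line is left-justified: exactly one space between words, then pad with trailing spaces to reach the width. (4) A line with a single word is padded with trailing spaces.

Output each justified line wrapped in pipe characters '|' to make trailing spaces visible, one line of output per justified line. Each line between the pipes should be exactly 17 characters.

Line 1: ['deep', 'bedroom', 'a'] (min_width=14, slack=3)
Line 2: ['word', 'play', 'clean'] (min_width=15, slack=2)
Line 3: ['milk', 'black', 'with'] (min_width=15, slack=2)
Line 4: ['give', 'journey'] (min_width=12, slack=5)
Line 5: ['content', 'or', 'string'] (min_width=17, slack=0)

Answer: |deep   bedroom  a|
|word  play  clean|
|milk  black  with|
|give      journey|
|content or string|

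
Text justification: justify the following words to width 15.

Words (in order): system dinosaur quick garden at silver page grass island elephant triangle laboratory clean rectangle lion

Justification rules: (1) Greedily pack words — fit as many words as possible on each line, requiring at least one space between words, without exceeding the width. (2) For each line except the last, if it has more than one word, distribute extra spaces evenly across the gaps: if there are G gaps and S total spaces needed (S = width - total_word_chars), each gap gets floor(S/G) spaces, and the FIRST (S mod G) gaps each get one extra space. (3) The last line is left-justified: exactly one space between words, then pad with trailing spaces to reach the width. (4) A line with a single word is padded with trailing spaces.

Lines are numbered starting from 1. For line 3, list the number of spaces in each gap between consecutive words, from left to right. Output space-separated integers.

Line 1: ['system', 'dinosaur'] (min_width=15, slack=0)
Line 2: ['quick', 'garden', 'at'] (min_width=15, slack=0)
Line 3: ['silver', 'page'] (min_width=11, slack=4)
Line 4: ['grass', 'island'] (min_width=12, slack=3)
Line 5: ['elephant'] (min_width=8, slack=7)
Line 6: ['triangle'] (min_width=8, slack=7)
Line 7: ['laboratory'] (min_width=10, slack=5)
Line 8: ['clean', 'rectangle'] (min_width=15, slack=0)
Line 9: ['lion'] (min_width=4, slack=11)

Answer: 5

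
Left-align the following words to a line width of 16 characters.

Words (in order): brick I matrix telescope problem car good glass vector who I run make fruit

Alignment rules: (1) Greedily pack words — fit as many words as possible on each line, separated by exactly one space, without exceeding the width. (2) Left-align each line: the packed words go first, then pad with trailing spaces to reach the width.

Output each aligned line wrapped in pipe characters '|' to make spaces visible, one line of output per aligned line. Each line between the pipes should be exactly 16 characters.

Answer: |brick I matrix  |
|telescope       |
|problem car good|
|glass vector who|
|I run make fruit|

Derivation:
Line 1: ['brick', 'I', 'matrix'] (min_width=14, slack=2)
Line 2: ['telescope'] (min_width=9, slack=7)
Line 3: ['problem', 'car', 'good'] (min_width=16, slack=0)
Line 4: ['glass', 'vector', 'who'] (min_width=16, slack=0)
Line 5: ['I', 'run', 'make', 'fruit'] (min_width=16, slack=0)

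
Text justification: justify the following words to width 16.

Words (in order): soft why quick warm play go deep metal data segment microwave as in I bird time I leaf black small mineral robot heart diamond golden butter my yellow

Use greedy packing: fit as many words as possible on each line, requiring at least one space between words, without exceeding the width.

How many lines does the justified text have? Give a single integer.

Line 1: ['soft', 'why', 'quick'] (min_width=14, slack=2)
Line 2: ['warm', 'play', 'go'] (min_width=12, slack=4)
Line 3: ['deep', 'metal', 'data'] (min_width=15, slack=1)
Line 4: ['segment'] (min_width=7, slack=9)
Line 5: ['microwave', 'as', 'in'] (min_width=15, slack=1)
Line 6: ['I', 'bird', 'time', 'I'] (min_width=13, slack=3)
Line 7: ['leaf', 'black', 'small'] (min_width=16, slack=0)
Line 8: ['mineral', 'robot'] (min_width=13, slack=3)
Line 9: ['heart', 'diamond'] (min_width=13, slack=3)
Line 10: ['golden', 'butter', 'my'] (min_width=16, slack=0)
Line 11: ['yellow'] (min_width=6, slack=10)
Total lines: 11

Answer: 11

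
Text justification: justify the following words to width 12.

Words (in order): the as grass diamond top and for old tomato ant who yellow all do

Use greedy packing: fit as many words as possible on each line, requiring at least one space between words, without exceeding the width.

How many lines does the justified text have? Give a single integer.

Line 1: ['the', 'as', 'grass'] (min_width=12, slack=0)
Line 2: ['diamond', 'top'] (min_width=11, slack=1)
Line 3: ['and', 'for', 'old'] (min_width=11, slack=1)
Line 4: ['tomato', 'ant'] (min_width=10, slack=2)
Line 5: ['who', 'yellow'] (min_width=10, slack=2)
Line 6: ['all', 'do'] (min_width=6, slack=6)
Total lines: 6

Answer: 6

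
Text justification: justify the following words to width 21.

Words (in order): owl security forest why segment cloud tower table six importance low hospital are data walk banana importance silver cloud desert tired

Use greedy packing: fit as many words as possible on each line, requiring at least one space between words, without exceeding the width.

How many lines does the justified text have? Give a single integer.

Answer: 8

Derivation:
Line 1: ['owl', 'security', 'forest'] (min_width=19, slack=2)
Line 2: ['why', 'segment', 'cloud'] (min_width=17, slack=4)
Line 3: ['tower', 'table', 'six'] (min_width=15, slack=6)
Line 4: ['importance', 'low'] (min_width=14, slack=7)
Line 5: ['hospital', 'are', 'data'] (min_width=17, slack=4)
Line 6: ['walk', 'banana'] (min_width=11, slack=10)
Line 7: ['importance', 'silver'] (min_width=17, slack=4)
Line 8: ['cloud', 'desert', 'tired'] (min_width=18, slack=3)
Total lines: 8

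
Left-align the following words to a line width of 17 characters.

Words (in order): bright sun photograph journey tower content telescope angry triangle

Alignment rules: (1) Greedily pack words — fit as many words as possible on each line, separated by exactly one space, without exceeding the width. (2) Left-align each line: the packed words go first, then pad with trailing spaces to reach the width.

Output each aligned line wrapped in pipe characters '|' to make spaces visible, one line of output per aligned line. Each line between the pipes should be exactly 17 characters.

Line 1: ['bright', 'sun'] (min_width=10, slack=7)
Line 2: ['photograph'] (min_width=10, slack=7)
Line 3: ['journey', 'tower'] (min_width=13, slack=4)
Line 4: ['content', 'telescope'] (min_width=17, slack=0)
Line 5: ['angry', 'triangle'] (min_width=14, slack=3)

Answer: |bright sun       |
|photograph       |
|journey tower    |
|content telescope|
|angry triangle   |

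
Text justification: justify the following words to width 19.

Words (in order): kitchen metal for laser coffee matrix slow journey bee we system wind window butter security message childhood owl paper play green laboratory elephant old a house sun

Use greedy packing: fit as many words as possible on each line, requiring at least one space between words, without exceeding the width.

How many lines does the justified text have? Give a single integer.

Answer: 10

Derivation:
Line 1: ['kitchen', 'metal', 'for'] (min_width=17, slack=2)
Line 2: ['laser', 'coffee', 'matrix'] (min_width=19, slack=0)
Line 3: ['slow', 'journey', 'bee', 'we'] (min_width=19, slack=0)
Line 4: ['system', 'wind', 'window'] (min_width=18, slack=1)
Line 5: ['butter', 'security'] (min_width=15, slack=4)
Line 6: ['message', 'childhood'] (min_width=17, slack=2)
Line 7: ['owl', 'paper', 'play'] (min_width=14, slack=5)
Line 8: ['green', 'laboratory'] (min_width=16, slack=3)
Line 9: ['elephant', 'old', 'a'] (min_width=14, slack=5)
Line 10: ['house', 'sun'] (min_width=9, slack=10)
Total lines: 10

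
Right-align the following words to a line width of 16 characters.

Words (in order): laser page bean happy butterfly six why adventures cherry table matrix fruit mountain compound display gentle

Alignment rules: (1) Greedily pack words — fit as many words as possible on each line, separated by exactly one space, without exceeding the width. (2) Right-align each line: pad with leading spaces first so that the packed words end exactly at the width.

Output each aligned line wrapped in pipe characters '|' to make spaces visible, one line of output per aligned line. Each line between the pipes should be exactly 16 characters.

Line 1: ['laser', 'page', 'bean'] (min_width=15, slack=1)
Line 2: ['happy', 'butterfly'] (min_width=15, slack=1)
Line 3: ['six', 'why'] (min_width=7, slack=9)
Line 4: ['adventures'] (min_width=10, slack=6)
Line 5: ['cherry', 'table'] (min_width=12, slack=4)
Line 6: ['matrix', 'fruit'] (min_width=12, slack=4)
Line 7: ['mountain'] (min_width=8, slack=8)
Line 8: ['compound', 'display'] (min_width=16, slack=0)
Line 9: ['gentle'] (min_width=6, slack=10)

Answer: | laser page bean|
| happy butterfly|
|         six why|
|      adventures|
|    cherry table|
|    matrix fruit|
|        mountain|
|compound display|
|          gentle|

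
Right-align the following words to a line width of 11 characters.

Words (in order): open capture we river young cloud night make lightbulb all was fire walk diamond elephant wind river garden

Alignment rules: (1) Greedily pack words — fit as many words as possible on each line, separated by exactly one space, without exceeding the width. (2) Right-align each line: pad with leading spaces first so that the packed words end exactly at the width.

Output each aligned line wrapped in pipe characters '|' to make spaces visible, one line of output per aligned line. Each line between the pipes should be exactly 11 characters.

Line 1: ['open'] (min_width=4, slack=7)
Line 2: ['capture', 'we'] (min_width=10, slack=1)
Line 3: ['river', 'young'] (min_width=11, slack=0)
Line 4: ['cloud', 'night'] (min_width=11, slack=0)
Line 5: ['make'] (min_width=4, slack=7)
Line 6: ['lightbulb'] (min_width=9, slack=2)
Line 7: ['all', 'was'] (min_width=7, slack=4)
Line 8: ['fire', 'walk'] (min_width=9, slack=2)
Line 9: ['diamond'] (min_width=7, slack=4)
Line 10: ['elephant'] (min_width=8, slack=3)
Line 11: ['wind', 'river'] (min_width=10, slack=1)
Line 12: ['garden'] (min_width=6, slack=5)

Answer: |       open|
| capture we|
|river young|
|cloud night|
|       make|
|  lightbulb|
|    all was|
|  fire walk|
|    diamond|
|   elephant|
| wind river|
|     garden|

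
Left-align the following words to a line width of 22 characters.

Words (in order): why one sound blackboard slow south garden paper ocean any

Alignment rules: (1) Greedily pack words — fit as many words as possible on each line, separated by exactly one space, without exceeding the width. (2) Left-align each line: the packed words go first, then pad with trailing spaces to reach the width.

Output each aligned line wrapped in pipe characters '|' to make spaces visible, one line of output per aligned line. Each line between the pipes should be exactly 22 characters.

Answer: |why one sound         |
|blackboard slow south |
|garden paper ocean any|

Derivation:
Line 1: ['why', 'one', 'sound'] (min_width=13, slack=9)
Line 2: ['blackboard', 'slow', 'south'] (min_width=21, slack=1)
Line 3: ['garden', 'paper', 'ocean', 'any'] (min_width=22, slack=0)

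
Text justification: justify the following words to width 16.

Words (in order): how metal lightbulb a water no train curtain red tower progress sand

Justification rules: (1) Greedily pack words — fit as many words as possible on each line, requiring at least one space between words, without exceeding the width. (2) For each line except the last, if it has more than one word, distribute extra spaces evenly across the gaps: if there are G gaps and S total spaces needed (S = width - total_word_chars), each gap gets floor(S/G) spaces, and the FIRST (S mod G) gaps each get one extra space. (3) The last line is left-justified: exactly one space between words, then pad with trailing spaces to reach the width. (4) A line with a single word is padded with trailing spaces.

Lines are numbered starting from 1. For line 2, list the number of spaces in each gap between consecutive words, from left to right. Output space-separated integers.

Answer: 6

Derivation:
Line 1: ['how', 'metal'] (min_width=9, slack=7)
Line 2: ['lightbulb', 'a'] (min_width=11, slack=5)
Line 3: ['water', 'no', 'train'] (min_width=14, slack=2)
Line 4: ['curtain', 'red'] (min_width=11, slack=5)
Line 5: ['tower', 'progress'] (min_width=14, slack=2)
Line 6: ['sand'] (min_width=4, slack=12)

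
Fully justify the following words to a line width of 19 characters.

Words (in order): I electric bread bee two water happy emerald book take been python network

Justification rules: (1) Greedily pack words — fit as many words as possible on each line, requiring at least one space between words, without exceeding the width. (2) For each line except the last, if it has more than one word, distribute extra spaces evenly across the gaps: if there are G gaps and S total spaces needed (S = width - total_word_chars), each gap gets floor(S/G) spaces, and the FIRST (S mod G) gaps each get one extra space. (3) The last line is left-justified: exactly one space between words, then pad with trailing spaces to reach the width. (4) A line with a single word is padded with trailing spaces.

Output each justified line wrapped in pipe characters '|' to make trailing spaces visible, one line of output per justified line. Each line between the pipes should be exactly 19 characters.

Line 1: ['I', 'electric', 'bread'] (min_width=16, slack=3)
Line 2: ['bee', 'two', 'water', 'happy'] (min_width=19, slack=0)
Line 3: ['emerald', 'book', 'take'] (min_width=17, slack=2)
Line 4: ['been', 'python', 'network'] (min_width=19, slack=0)

Answer: |I   electric  bread|
|bee two water happy|
|emerald  book  take|
|been python network|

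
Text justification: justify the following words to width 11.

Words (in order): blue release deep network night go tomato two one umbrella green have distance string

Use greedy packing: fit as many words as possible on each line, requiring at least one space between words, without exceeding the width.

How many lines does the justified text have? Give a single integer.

Answer: 11

Derivation:
Line 1: ['blue'] (min_width=4, slack=7)
Line 2: ['release'] (min_width=7, slack=4)
Line 3: ['deep'] (min_width=4, slack=7)
Line 4: ['network'] (min_width=7, slack=4)
Line 5: ['night', 'go'] (min_width=8, slack=3)
Line 6: ['tomato', 'two'] (min_width=10, slack=1)
Line 7: ['one'] (min_width=3, slack=8)
Line 8: ['umbrella'] (min_width=8, slack=3)
Line 9: ['green', 'have'] (min_width=10, slack=1)
Line 10: ['distance'] (min_width=8, slack=3)
Line 11: ['string'] (min_width=6, slack=5)
Total lines: 11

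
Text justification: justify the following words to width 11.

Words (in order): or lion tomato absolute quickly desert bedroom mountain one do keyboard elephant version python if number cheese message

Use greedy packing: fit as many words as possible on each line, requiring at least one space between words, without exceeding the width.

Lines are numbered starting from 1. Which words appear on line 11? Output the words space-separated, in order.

Line 1: ['or', 'lion'] (min_width=7, slack=4)
Line 2: ['tomato'] (min_width=6, slack=5)
Line 3: ['absolute'] (min_width=8, slack=3)
Line 4: ['quickly'] (min_width=7, slack=4)
Line 5: ['desert'] (min_width=6, slack=5)
Line 6: ['bedroom'] (min_width=7, slack=4)
Line 7: ['mountain'] (min_width=8, slack=3)
Line 8: ['one', 'do'] (min_width=6, slack=5)
Line 9: ['keyboard'] (min_width=8, slack=3)
Line 10: ['elephant'] (min_width=8, slack=3)
Line 11: ['version'] (min_width=7, slack=4)
Line 12: ['python', 'if'] (min_width=9, slack=2)
Line 13: ['number'] (min_width=6, slack=5)
Line 14: ['cheese'] (min_width=6, slack=5)
Line 15: ['message'] (min_width=7, slack=4)

Answer: version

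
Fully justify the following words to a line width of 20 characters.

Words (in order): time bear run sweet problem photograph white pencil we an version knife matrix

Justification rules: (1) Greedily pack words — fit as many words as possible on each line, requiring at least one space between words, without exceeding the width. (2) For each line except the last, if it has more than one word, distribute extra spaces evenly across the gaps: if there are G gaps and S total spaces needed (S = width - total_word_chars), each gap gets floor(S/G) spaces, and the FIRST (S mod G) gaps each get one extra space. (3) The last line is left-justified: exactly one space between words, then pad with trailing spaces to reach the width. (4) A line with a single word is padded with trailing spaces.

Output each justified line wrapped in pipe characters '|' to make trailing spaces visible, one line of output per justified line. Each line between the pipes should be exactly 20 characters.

Answer: |time  bear run sweet|
|problem   photograph|
|white  pencil  we an|
|version knife matrix|

Derivation:
Line 1: ['time', 'bear', 'run', 'sweet'] (min_width=19, slack=1)
Line 2: ['problem', 'photograph'] (min_width=18, slack=2)
Line 3: ['white', 'pencil', 'we', 'an'] (min_width=18, slack=2)
Line 4: ['version', 'knife', 'matrix'] (min_width=20, slack=0)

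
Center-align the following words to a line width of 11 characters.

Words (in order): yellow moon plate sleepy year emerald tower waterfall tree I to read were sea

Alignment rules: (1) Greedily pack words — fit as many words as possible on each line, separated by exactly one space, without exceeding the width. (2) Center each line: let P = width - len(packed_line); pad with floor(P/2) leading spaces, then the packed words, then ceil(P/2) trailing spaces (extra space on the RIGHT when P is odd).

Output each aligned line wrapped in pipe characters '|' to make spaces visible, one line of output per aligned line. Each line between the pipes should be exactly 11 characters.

Line 1: ['yellow', 'moon'] (min_width=11, slack=0)
Line 2: ['plate'] (min_width=5, slack=6)
Line 3: ['sleepy', 'year'] (min_width=11, slack=0)
Line 4: ['emerald'] (min_width=7, slack=4)
Line 5: ['tower'] (min_width=5, slack=6)
Line 6: ['waterfall'] (min_width=9, slack=2)
Line 7: ['tree', 'I', 'to'] (min_width=9, slack=2)
Line 8: ['read', 'were'] (min_width=9, slack=2)
Line 9: ['sea'] (min_width=3, slack=8)

Answer: |yellow moon|
|   plate   |
|sleepy year|
|  emerald  |
|   tower   |
| waterfall |
| tree I to |
| read were |
|    sea    |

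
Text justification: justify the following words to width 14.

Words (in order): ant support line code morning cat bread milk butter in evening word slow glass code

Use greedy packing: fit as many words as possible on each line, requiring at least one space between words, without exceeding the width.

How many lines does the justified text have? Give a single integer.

Line 1: ['ant', 'support'] (min_width=11, slack=3)
Line 2: ['line', 'code'] (min_width=9, slack=5)
Line 3: ['morning', 'cat'] (min_width=11, slack=3)
Line 4: ['bread', 'milk'] (min_width=10, slack=4)
Line 5: ['butter', 'in'] (min_width=9, slack=5)
Line 6: ['evening', 'word'] (min_width=12, slack=2)
Line 7: ['slow', 'glass'] (min_width=10, slack=4)
Line 8: ['code'] (min_width=4, slack=10)
Total lines: 8

Answer: 8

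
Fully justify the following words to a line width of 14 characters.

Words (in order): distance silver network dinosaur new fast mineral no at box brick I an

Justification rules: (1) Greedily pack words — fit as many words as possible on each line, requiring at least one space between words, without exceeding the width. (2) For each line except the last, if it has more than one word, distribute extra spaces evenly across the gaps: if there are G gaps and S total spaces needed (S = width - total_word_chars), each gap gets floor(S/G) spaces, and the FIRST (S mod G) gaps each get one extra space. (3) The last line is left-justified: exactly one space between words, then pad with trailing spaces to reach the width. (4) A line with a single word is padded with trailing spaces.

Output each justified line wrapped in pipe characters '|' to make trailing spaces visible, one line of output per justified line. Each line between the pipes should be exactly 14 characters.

Answer: |distance      |
|silver network|
|dinosaur   new|
|fast   mineral|
|no    at   box|
|brick I an    |

Derivation:
Line 1: ['distance'] (min_width=8, slack=6)
Line 2: ['silver', 'network'] (min_width=14, slack=0)
Line 3: ['dinosaur', 'new'] (min_width=12, slack=2)
Line 4: ['fast', 'mineral'] (min_width=12, slack=2)
Line 5: ['no', 'at', 'box'] (min_width=9, slack=5)
Line 6: ['brick', 'I', 'an'] (min_width=10, slack=4)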